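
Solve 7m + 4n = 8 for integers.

Step 1: Check solvability.
gcd(7, 4) = 1
Since 1 divides 8, solutions exist.

Step 2: Apply extended Euclidean algorithm to find gcd.
We find integers such that 7*x0 + 4*y0 = 1

Step 3: Scale the particular solution.
Multiply by 8/1 = 8:
m = -8, n = 16

Step 4: Verify.
7*(-8) + 4*(16) = 8 = 8 ✓

m = -8, n = 16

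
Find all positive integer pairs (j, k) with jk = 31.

The positive divisors of 31 are: 1, 31.
Each divisor d gives the pair (d, 31/d):
(1, 31), (31, 1)

(1, 31), (31, 1)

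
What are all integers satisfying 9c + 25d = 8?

Step 1: Compute gcd(9, 25) = 1.
Since 1 divides 8, solutions exist.

Step 2: Find a particular solution using extended Euclidean algorithm.
We get c₀ = -88, d₀ = 32.
Check: 9*-88 + 25*32 = 8 = 8 ✓

Step 3: Write the general solution.
c = -88 + (25/1)t = -88 + 25t
d = 32 - (9/1)t = 32 - 9t
for any integer t.

c = -88 + 25t, d = 32 - 9t for integer t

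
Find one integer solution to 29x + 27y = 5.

Step 1: Check solvability.
gcd(29, 27) = 1
Since 1 divides 5, solutions exist.

Step 2: Apply extended Euclidean algorithm to find gcd.
We find integers such that 29*x0 + 27*y0 = 1

Step 3: Scale the particular solution.
Multiply by 5/1 = 5:
x = -65, y = 70

Step 4: Verify.
29*(-65) + 27*(70) = 5 = 5 ✓

x = -65, y = 70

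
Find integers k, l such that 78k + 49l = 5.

Step 1: Check solvability.
gcd(78, 49) = 1
Since 1 divides 5, solutions exist.

Step 2: Apply extended Euclidean algorithm to find gcd.
We find integers such that 78*x0 + 49*y0 = 1

Step 3: Scale the particular solution.
Multiply by 5/1 = 5:
k = 110, l = -175

Step 4: Verify.
78*(110) + 49*(-175) = 5 = 5 ✓

k = 110, l = -175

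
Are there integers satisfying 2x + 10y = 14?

Step 1: Compute gcd(2, 10).
gcd(2, 10) = 2

Step 2: Check divisibility.
Does 2 divide 14? 14 = 2 x 7, so yes.

By the theorem on linear Diophantine equations, 2x + 10y = 14 has integer solutions if and only if gcd(2, 10) divides 14. Since 2 | 14, solutions exist.

Yes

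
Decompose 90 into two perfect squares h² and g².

We need to find integers h, g > 0 such that h² + g² = 90.
Trying h = 3: g² = 90 - 3² = 90 - 9 = 81
g = 9
Check: 3² + 9² = 9 + 81 = 90 ✓

90 = 3² + 9²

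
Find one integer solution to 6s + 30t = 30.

Step 1: Check solvability.
gcd(6, 30) = 6
Since 6 divides 30, solutions exist.

Step 2: Apply extended Euclidean algorithm to find gcd.
We find integers such that 6*x0 + 30*y0 = 6

Step 3: Scale the particular solution.
Multiply by 30/6 = 5:
s = 5, t = 0

Step 4: Verify.
6*(5) + 30*(0) = 30 = 30 ✓

s = 5, t = 0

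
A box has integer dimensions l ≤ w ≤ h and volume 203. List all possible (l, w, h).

Iterate l from 1 to ⌊203^(1/3)⌋. For each l dividing 203, iterate w ≥ l with w dividing 203/l, and set h = 203/(l·w).
Triples found (2): (1×1×203), (1×7×29)

(1×1×203), (1×7×29)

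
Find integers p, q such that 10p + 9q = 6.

Step 1: Check solvability.
gcd(10, 9) = 1
Since 1 divides 6, solutions exist.

Step 2: Apply extended Euclidean algorithm to find gcd.
We find integers such that 10*x0 + 9*y0 = 1

Step 3: Scale the particular solution.
Multiply by 6/1 = 6:
p = 6, q = -6

Step 4: Verify.
10*(6) + 9*(-6) = 6 = 6 ✓

p = 6, q = -6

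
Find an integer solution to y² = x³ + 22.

Try small integer x values and check whether x³ + 22 is a perfect square.
x = 3: x³ + 22 = 3³ + 22 = 27 + 22 = 49
Is 49 a perfect square? 7² = 49 ✓
So (x, y) = (3, -7) is a solution.

x = 3, y = -7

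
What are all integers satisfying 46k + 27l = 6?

Step 1: Compute gcd(46, 27) = 1.
Since 1 divides 6, solutions exist.

Step 2: Find a particular solution using extended Euclidean algorithm.
We get k₀ = 60, l₀ = -102.
Check: 46*60 + 27*-102 = 6 = 6 ✓

Step 3: Write the general solution.
k = 60 + (27/1)t = 60 + 27t
l = -102 - (46/1)t = -102 - 46t
for any integer t.

k = 60 + 27t, l = -102 - 46t for integer t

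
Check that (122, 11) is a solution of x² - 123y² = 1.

Compute x² = 122² = 14884
Compute 123y² = 123·11² = 123·121 = 14883
x² - 123y² = 14884 - 14883 = 1
Since this equals 1, (122, 11) is a solution.

Yes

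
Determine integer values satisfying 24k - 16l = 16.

Step 1: Check solvability.
gcd(24, 16) = 8
Since 8 divides 16, solutions exist.

Step 2: Apply extended Euclidean algorithm to find gcd.
We find integers such that 24*x0 + 16*y0 = 8

Step 3: Scale the particular solution.
Multiply by 16/8 = 2:
k = 2, l = 2

Step 4: Verify.
24*(2) - 16*(2) = 16 = 16 ✓

k = 2, l = 2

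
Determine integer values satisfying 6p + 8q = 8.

Step 1: Check solvability.
gcd(6, 8) = 2
Since 2 divides 8, solutions exist.

Step 2: Apply extended Euclidean algorithm to find gcd.
We find integers such that 6*x0 + 8*y0 = 2

Step 3: Scale the particular solution.
Multiply by 8/2 = 4:
p = -4, q = 4

Step 4: Verify.
6*(-4) + 8*(4) = 8 = 8 ✓

p = -4, q = 4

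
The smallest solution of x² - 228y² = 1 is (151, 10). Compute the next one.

Solutions to x² - Dy² = 1 are generated by powers of (x₀ + y₀√D).
The next solution satisfies x₁ + y₁√228 = (x₀ + y₀√228)², giving:
x₁ = x₀² + 228y₀² = 151² + 228·10² = 22801 + 22800 = 45601
y₁ = 2x₀y₀ = 2·151·10 = 3020

Verify: 45601² - 228·3020² = 2079451201 - 2079451200 = 1 ✓

x = 45601, y = 3020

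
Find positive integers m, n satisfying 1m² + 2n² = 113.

Try small values of m and check whether (113 - 1m²)/2 is a perfect square.
m = 9: 1·9² = 81, so 2n² = 113 - 81 = 32, giving n² = 16, n = 4.
Check: 1·9² + 2·4² = 81 + 32 = 113 ✓

m = 9, n = 4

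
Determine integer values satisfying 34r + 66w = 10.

Step 1: Check solvability.
gcd(34, 66) = 2
Since 2 divides 10, solutions exist.

Step 2: Apply extended Euclidean algorithm to find gcd.
We find integers such that 34*x0 + 66*y0 = 2

Step 3: Scale the particular solution.
Multiply by 10/2 = 5:
r = 10, w = -5

Step 4: Verify.
34*(10) + 66*(-5) = 10 = 10 ✓

r = 10, w = -5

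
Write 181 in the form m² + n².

We need to find integers m, n > 0 such that m² + n² = 181.
Trying m = 9: n² = 181 - 9² = 181 - 81 = 100
n = 10
Check: 9² + 10² = 81 + 100 = 181 ✓

181 = 9² + 10²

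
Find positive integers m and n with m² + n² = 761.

We need to find integers m, n > 0 such that m² + n² = 761.
Trying m = 19: n² = 761 - 19² = 761 - 361 = 400
n = 20
Check: 19² + 20² = 361 + 400 = 761 ✓

761 = 19² + 20²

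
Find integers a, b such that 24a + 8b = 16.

Step 1: Check solvability.
gcd(24, 8) = 8
Since 8 divides 16, solutions exist.

Step 2: Apply extended Euclidean algorithm to find gcd.
We find integers such that 24*x0 + 8*y0 = 8

Step 3: Scale the particular solution.
Multiply by 16/8 = 2:
a = 0, b = 2

Step 4: Verify.
24*(0) + 8*(2) = 16 = 16 ✓

a = 0, b = 2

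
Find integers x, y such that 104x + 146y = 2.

Step 1: Check solvability.
gcd(104, 146) = 2
Since 2 divides 2, solutions exist.

Step 2: Apply extended Euclidean algorithm to find gcd.
We find integers such that 104*x0 + 146*y0 = 2

Step 3: Scale the particular solution.
Multiply by 2/2 = 1:
x = -7, y = 5

Step 4: Verify.
104*(-7) + 146*(5) = 2 = 2 ✓

x = -7, y = 5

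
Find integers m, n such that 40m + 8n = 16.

Step 1: Check solvability.
gcd(40, 8) = 8
Since 8 divides 16, solutions exist.

Step 2: Apply extended Euclidean algorithm to find gcd.
We find integers such that 40*x0 + 8*y0 = 8

Step 3: Scale the particular solution.
Multiply by 16/8 = 2:
m = 0, n = 2

Step 4: Verify.
40*(0) + 8*(2) = 16 = 16 ✓

m = 0, n = 2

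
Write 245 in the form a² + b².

We need to find integers a, b > 0 such that a² + b² = 245.
Trying a = 7: b² = 245 - 7² = 245 - 49 = 196
b = 14
Check: 7² + 14² = 49 + 196 = 245 ✓

245 = 7² + 14²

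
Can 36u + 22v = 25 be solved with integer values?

Step 1: Compute gcd(36, 22).
gcd(36, 22) = 2

Step 2: Check divisibility.
Does 2 divide 25? 25 = 2 x 12 + 1, so no.

By the theorem on linear Diophantine equations, 36u + 22v = 25 has integer solutions if and only if gcd(36, 22) divides 25. Since 2 does not divide 25, no solutions exist.

No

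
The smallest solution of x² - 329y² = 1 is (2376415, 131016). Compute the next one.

Solutions to x² - Dy² = 1 are generated by powers of (x₀ + y₀√D).
The next solution satisfies x₁ + y₁√329 = (x₀ + y₀√329)², giving:
x₁ = x₀² + 329y₀² = 2376415² + 329·131016² = 5647348252225 + 5647348252224 = 11294696504449
y₁ = 2x₀y₀ = 2·2376415·131016 = 622696775280

Verify: 11294696504449² - 329·622696775280² = 127570169127612459476793601 - 127570169127612459476793600 = 1 ✓

x = 11294696504449, y = 622696775280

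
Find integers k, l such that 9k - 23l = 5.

Step 1: Check solvability.
gcd(9, 23) = 1
Since 1 divides 5, solutions exist.

Step 2: Apply extended Euclidean algorithm to find gcd.
We find integers such that 9*x0 + 23*y0 = 1

Step 3: Scale the particular solution.
Multiply by 5/1 = 5:
k = -25, l = -10

Step 4: Verify.
9*(-25) - 23*(-10) = 5 = 5 ✓

k = -25, l = -10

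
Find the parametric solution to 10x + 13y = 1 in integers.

Step 1: Compute gcd(10, 13) = 1.
Since 1 divides 1, solutions exist.

Step 2: Find a particular solution using extended Euclidean algorithm.
We get x₀ = 4, y₀ = -3.
Check: 10*4 + 13*-3 = 1 = 1 ✓

Step 3: Write the general solution.
x = 4 + (13/1)t = 4 + 13t
y = -3 - (10/1)t = -3 - 10t
for any integer t.

x = 4 + 13t, y = -3 - 10t for integer t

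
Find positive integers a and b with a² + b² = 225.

We need to find integers a, b > 0 such that a² + b² = 225.
Trying a = 9: b² = 225 - 9² = 225 - 81 = 144
b = 12
Check: 9² + 12² = 81 + 144 = 225 ✓

225 = 9² + 12²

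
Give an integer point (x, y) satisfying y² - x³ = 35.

Try small integer x values and check whether x³ + 35 is a perfect square.
x = 1: x³ + 35 = 1³ + 35 = 1 + 35 = 36
Is 36 a perfect square? 6² = 36 ✓
So (x, y) = (1, -6) is a solution.

x = 1, y = -6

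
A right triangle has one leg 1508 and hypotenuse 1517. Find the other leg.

a² = c² - b² = 2301289 - 2274064 = 27225
a = 165

165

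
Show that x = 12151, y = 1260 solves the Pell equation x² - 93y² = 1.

Compute x² = 12151² = 147646801
Compute 93y² = 93·1260² = 93·1587600 = 147646800
x² - 93y² = 147646801 - 147646800 = 1
Since this equals 1, (12151, 1260) is a solution.

Yes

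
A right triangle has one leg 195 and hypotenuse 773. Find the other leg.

b² = c² - a² = 597529 - 38025 = 559504
b = 748

748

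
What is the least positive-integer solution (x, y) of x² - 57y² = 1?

We seek the smallest positive integers (x, y) with x² - 57y² = 1, i.e., x² = 57y² + 1.
Try successive y values:
y = 1: x² = 57·1² + 1 = 58, not a perfect square
y = 2: x² = 57·2² + 1 = 229, not a perfect square
y = 3: x² = 57·3² + 1 = 514, not a perfect square
... continuing the search (or via continued fractions) ...
y = 20: x² = 57·20² + 1 = 22801, x = 151 ✓

Verify: 151² - 57·20² = 22801 - 22800 = 1 ✓

x = 151, y = 20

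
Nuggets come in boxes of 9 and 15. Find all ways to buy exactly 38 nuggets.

We need non-negative integers (x, y) with 9x + 15y = 38.
For each x in 0..4, check if 38 - 9x is a non-negative multiple of 15.
No x yields an integer y ≥ 0.

No solution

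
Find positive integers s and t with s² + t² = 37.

We need to find integers s, t > 0 such that s² + t² = 37.
Trying s = 1: t² = 37 - 1² = 37 - 1 = 36
t = 6
Check: 1² + 6² = 1 + 36 = 37 ✓

37 = 1² + 6²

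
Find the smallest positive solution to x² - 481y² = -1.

We need x² = 481y² - 1. Try successive y:
y = 1: x² = 481·1² - 1 = 480, not a perfect square
y = 2: x² = 481·2² - 1 = 1923, not a perfect square
y = 3: x² = 481·3² - 1 = 4328, not a perfect square
...
y = 43961: x² = 481·43961² - 1 = 929565939600 = 964140² ✓
Check: 964140² - 481·43961² = 929565939600 - 929565939601 = -1 ✓

x = 964140, y = 43961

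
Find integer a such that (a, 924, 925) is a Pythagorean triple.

a² = c² - b² = 925² - 924² = 855625 - 853776 = 1849
a = sqrt(1849) = 43

43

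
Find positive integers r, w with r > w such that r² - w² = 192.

Factor: r² - w² = (r+w)(r-w) = 192.
We need two factors of 192 with the same parity.
Use r+w = 96 and r-w = 2 (product 96·2 = 192).
Adding: 2r = 98, so r = 49.
Subtracting: 2w = 94, so w = 47.
Check: 49² - 47² = 2401 - 2209 = 192 ✓

r = 49, w = 47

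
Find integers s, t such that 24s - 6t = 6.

Step 1: Check solvability.
gcd(24, 6) = 6
Since 6 divides 6, solutions exist.

Step 2: Apply extended Euclidean algorithm to find gcd.
We find integers such that 24*x0 + 6*y0 = 6

Step 3: Scale the particular solution.
Multiply by 6/6 = 1:
s = 0, t = -1

Step 4: Verify.
24*(0) - 6*(-1) = 6 = 6 ✓

s = 0, t = -1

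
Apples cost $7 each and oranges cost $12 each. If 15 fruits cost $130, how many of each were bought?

Let a = apples, o = oranges.
a + o = 15
7a + 12o = 130
Substitute o = 15 - a:
7a + 12(15 - a) = 130
(7 - 12)a = 130 - 180
-5a = -50
a = 10, o = 15 - 10 = 5

Apples: 10, Oranges: 5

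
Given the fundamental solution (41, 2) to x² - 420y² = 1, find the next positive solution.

Solutions to x² - Dy² = 1 are generated by powers of (x₀ + y₀√D).
The next solution satisfies x₁ + y₁√420 = (x₀ + y₀√420)², giving:
x₁ = x₀² + 420y₀² = 41² + 420·2² = 1681 + 1680 = 3361
y₁ = 2x₀y₀ = 2·41·2 = 164

Verify: 3361² - 420·164² = 11296321 - 11296320 = 1 ✓

x = 3361, y = 164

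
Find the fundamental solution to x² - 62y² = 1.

We seek the smallest positive integers (x, y) with x² - 62y² = 1, i.e., x² = 62y² + 1.
Try successive y values:
y = 1: x² = 62·1² + 1 = 63, not a perfect square
y = 2: x² = 62·2² + 1 = 249, not a perfect square
y = 3: x² = 62·3² + 1 = 559, not a perfect square
... continuing the search (or via continued fractions) ...
y = 8: x² = 62·8² + 1 = 3969, x = 63 ✓

Verify: 63² - 62·8² = 3969 - 3968 = 1 ✓

x = 63, y = 8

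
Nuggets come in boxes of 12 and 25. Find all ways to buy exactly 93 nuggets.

We need non-negative integers (x, y) with 12x + 25y = 93.
For each x in 0..7, check if 93 - 12x is a non-negative multiple of 25.
No x yields an integer y ≥ 0.

No solution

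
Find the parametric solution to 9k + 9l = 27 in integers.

Step 1: Compute gcd(9, 9) = 9.
Since 9 divides 27, solutions exist.

Step 2: Find a particular solution using extended Euclidean algorithm.
We get k₀ = 0, l₀ = 3.
Check: 9*0 + 9*3 = 27 = 27 ✓

Step 3: Write the general solution.
k = 0 + (9/9)t = 0 + 1t
l = 3 - (9/9)t = 3 - 1t
for any integer t.

k = 0 + 1t, l = 3 - 1t for integer t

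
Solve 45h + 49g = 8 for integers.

Step 1: Check solvability.
gcd(45, 49) = 1
Since 1 divides 8, solutions exist.

Step 2: Apply extended Euclidean algorithm to find gcd.
We find integers such that 45*x0 + 49*y0 = 1

Step 3: Scale the particular solution.
Multiply by 8/1 = 8:
h = 96, g = -88

Step 4: Verify.
45*(96) + 49*(-88) = 8 = 8 ✓

h = 96, g = -88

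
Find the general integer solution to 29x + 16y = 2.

Step 1: Compute gcd(29, 16) = 1.
Since 1 divides 2, solutions exist.

Step 2: Find a particular solution using extended Euclidean algorithm.
We get x₀ = 10, y₀ = -18.
Check: 29*10 + 16*-18 = 2 = 2 ✓

Step 3: Write the general solution.
x = 10 + (16/1)t = 10 + 16t
y = -18 - (29/1)t = -18 - 29t
for any integer t.

x = 10 + 16t, y = -18 - 29t for integer t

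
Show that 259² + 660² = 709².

Compute a² + b² = 259² + 660² = 67081 + 435600 = 502681
Compute c² = 709² = 502681
Since 502681 = 502681, confirmed.

Yes, it is a Pythagorean triple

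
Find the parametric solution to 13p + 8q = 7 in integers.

Step 1: Compute gcd(13, 8) = 1.
Since 1 divides 7, solutions exist.

Step 2: Find a particular solution using extended Euclidean algorithm.
We get p₀ = -21, q₀ = 35.
Check: 13*-21 + 8*35 = 7 = 7 ✓

Step 3: Write the general solution.
p = -21 + (8/1)t = -21 + 8t
q = 35 - (13/1)t = 35 - 13t
for any integer t.

p = -21 + 8t, q = 35 - 13t for integer t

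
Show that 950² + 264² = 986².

Compute a² + b²:
950² + 264² = 902500 + 69696 = 972196
Compute c²:
986² = 972196
Since 972196 = 972196, it is a Pythagorean triple.

Yes, it is a Pythagorean triple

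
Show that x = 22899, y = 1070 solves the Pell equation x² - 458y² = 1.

Compute x² = 22899² = 524364201
Compute 458y² = 458·1070² = 458·1144900 = 524364200
x² - 458y² = 524364201 - 524364200 = 1
Since this equals 1, (22899, 1070) is a solution.

Yes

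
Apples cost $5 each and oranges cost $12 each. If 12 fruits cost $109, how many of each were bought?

Let a = apples, o = oranges.
a + o = 12
5a + 12o = 109
Substitute o = 12 - a:
5a + 12(12 - a) = 109
(5 - 12)a = 109 - 144
-7a = -35
a = 5, o = 12 - 5 = 7

Apples: 5, Oranges: 7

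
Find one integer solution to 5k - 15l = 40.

Step 1: Check solvability.
gcd(5, 15) = 5
Since 5 divides 40, solutions exist.

Step 2: Apply extended Euclidean algorithm to find gcd.
We find integers such that 5*x0 + 15*y0 = 5

Step 3: Scale the particular solution.
Multiply by 40/5 = 8:
k = 8, l = 0

Step 4: Verify.
5*(8) - 15*(0) = 40 = 40 ✓

k = 8, l = 0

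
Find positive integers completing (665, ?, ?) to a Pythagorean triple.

We need the other leg and hypotenuse such that 665² + x² = c².
Take x = 432, c = 793: 665² + 432² = 442225 + 186624 = 628849 = 793² ✓
Triple: (665, 432, 793)

(665, 432, 793)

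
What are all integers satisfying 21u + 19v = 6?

Step 1: Compute gcd(21, 19) = 1.
Since 1 divides 6, solutions exist.

Step 2: Find a particular solution using extended Euclidean algorithm.
We get u₀ = -54, v₀ = 60.
Check: 21*-54 + 19*60 = 6 = 6 ✓

Step 3: Write the general solution.
u = -54 + (19/1)t = -54 + 19t
v = 60 - (21/1)t = 60 - 21t
for any integer t.

u = -54 + 19t, v = 60 - 21t for integer t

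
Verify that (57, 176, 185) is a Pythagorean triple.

Compute a² + b² = 57² + 176² = 3249 + 30976 = 34225
Compute c² = 185² = 34225
Since 34225 = 34225, confirmed.

Yes, it is a Pythagorean triple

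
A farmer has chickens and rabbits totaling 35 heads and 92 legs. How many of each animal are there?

Let c = chickens, r = rabbits.
Heads: c + r = 35
Legs: 2c + 4r = 92
From the first equation, c = 35 - r. Substitute:
2(35 - r) + 4r = 92
70 + 2r = 92
r = (92 - 70)/2 = 11
c = 35 - 11 = 24

Chickens: 24, Rabbits: 11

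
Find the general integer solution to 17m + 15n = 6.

Step 1: Compute gcd(17, 15) = 1.
Since 1 divides 6, solutions exist.

Step 2: Find a particular solution using extended Euclidean algorithm.
We get m₀ = -42, n₀ = 48.
Check: 17*-42 + 15*48 = 6 = 6 ✓

Step 3: Write the general solution.
m = -42 + (15/1)t = -42 + 15t
n = 48 - (17/1)t = 48 - 17t
for any integer t.

m = -42 + 15t, n = 48 - 17t for integer t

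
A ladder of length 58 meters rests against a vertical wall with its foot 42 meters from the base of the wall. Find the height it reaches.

The ladder, wall, and ground form a right triangle with hypotenuse 58 and one leg 42.
By the Pythagorean theorem: h² = 58² - 42² = 3364 - 1764 = 1600
h = √1600 = 40 meters

40 meters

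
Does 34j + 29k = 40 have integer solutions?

Step 1: Compute gcd(34, 29).
gcd(34, 29) = 1

Step 2: Check divisibility.
Does 1 divide 40? 40 = 1 x 40, so yes.

By the theorem on linear Diophantine equations, 34j + 29k = 40 has integer solutions if and only if gcd(34, 29) divides 40. Since 1 | 40, solutions exist.

Yes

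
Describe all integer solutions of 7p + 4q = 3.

Step 1: Compute gcd(7, 4) = 1.
Since 1 divides 3, solutions exist.

Step 2: Find a particular solution using extended Euclidean algorithm.
We get p₀ = -3, q₀ = 6.
Check: 7*-3 + 4*6 = 3 = 3 ✓

Step 3: Write the general solution.
p = -3 + (4/1)t = -3 + 4t
q = 6 - (7/1)t = 6 - 7t
for any integer t.

p = -3 + 4t, q = 6 - 7t for integer t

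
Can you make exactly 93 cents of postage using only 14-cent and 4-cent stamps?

We need non-negative x, y with 14x + 4y = 93.
gcd(14, 4) = 2, and 2 does not divide 93.
No integer solutions exist, so certainly no non-negative ones.

No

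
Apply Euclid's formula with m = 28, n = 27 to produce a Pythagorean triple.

a = m² - n² = 28² - 27² = 784 - 729 = 55
b = 2mn = 2·28·27 = 1512
c = m² + n² = 784 + 729 = 1513
Verify: 55² + 1512² = 3025 + 2286144 = 2289169 = 1513² ✓

(55, 1512, 1513)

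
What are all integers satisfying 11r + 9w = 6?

Step 1: Compute gcd(11, 9) = 1.
Since 1 divides 6, solutions exist.

Step 2: Find a particular solution using extended Euclidean algorithm.
We get r₀ = -24, w₀ = 30.
Check: 11*-24 + 9*30 = 6 = 6 ✓

Step 3: Write the general solution.
r = -24 + (9/1)t = -24 + 9t
w = 30 - (11/1)t = 30 - 11t
for any integer t.

r = -24 + 9t, w = 30 - 11t for integer t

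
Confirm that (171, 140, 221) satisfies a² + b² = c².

Compute a² + b² = 171² + 140² = 29241 + 19600 = 48841
Compute c² = 221² = 48841
Since 48841 = 48841, confirmed.

Yes, it is a Pythagorean triple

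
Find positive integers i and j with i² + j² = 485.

We need to find integers i, j > 0 such that i² + j² = 485.
Trying i = 1: j² = 485 - 1² = 485 - 1 = 484
j = 22
Check: 1² + 22² = 1 + 484 = 485 ✓

485 = 1² + 22²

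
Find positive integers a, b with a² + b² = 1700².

We need a² + b² = 1700² = 2890000.
Trying: 1188² + 1216² = 1411344 + 1478656 = 2890000 ✓

(1188, 1216, 1700)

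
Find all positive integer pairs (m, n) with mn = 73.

The positive divisors of 73 are: 1, 73.
Each divisor d gives the pair (d, 73/d):
(1, 73), (73, 1)

(1, 73), (73, 1)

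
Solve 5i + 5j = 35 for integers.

Step 1: Check solvability.
gcd(5, 5) = 5
Since 5 divides 35, solutions exist.

Step 2: Apply extended Euclidean algorithm to find gcd.
We find integers such that 5*x0 + 5*y0 = 5

Step 3: Scale the particular solution.
Multiply by 35/5 = 7:
i = 0, j = 7

Step 4: Verify.
5*(0) + 5*(7) = 35 = 35 ✓

i = 0, j = 7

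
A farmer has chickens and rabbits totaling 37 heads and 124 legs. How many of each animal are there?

Let c = chickens, r = rabbits.
Heads: c + r = 37
Legs: 2c + 4r = 124
From the first equation, c = 37 - r. Substitute:
2(37 - r) + 4r = 124
74 + 2r = 124
r = (124 - 74)/2 = 25
c = 37 - 25 = 12

Chickens: 12, Rabbits: 25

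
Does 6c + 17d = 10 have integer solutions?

Step 1: Compute gcd(6, 17).
gcd(6, 17) = 1

Step 2: Check divisibility.
Does 1 divide 10? 10 = 1 x 10, so yes.

By the theorem on linear Diophantine equations, 6c + 17d = 10 has integer solutions if and only if gcd(6, 17) divides 10. Since 1 | 10, solutions exist.

Yes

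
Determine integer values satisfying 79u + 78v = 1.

Step 1: Check solvability.
gcd(79, 78) = 1
Since 1 divides 1, solutions exist.

Step 2: Apply extended Euclidean algorithm to find gcd.
We find integers such that 79*x0 + 78*y0 = 1

Step 3: Scale the particular solution.
Multiply by 1/1 = 1:
u = 1, v = -1

Step 4: Verify.
79*(1) + 78*(-1) = 1 = 1 ✓

u = 1, v = -1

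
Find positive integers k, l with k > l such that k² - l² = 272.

Factor: k² - l² = (k+l)(k-l) = 272.
We need two factors of 272 with the same parity.
Use k+l = 136 and k-l = 2 (product 136·2 = 272).
Adding: 2k = 138, so k = 69.
Subtracting: 2l = 134, so l = 67.
Check: 69² - 67² = 4761 - 4489 = 272 ✓

k = 69, l = 67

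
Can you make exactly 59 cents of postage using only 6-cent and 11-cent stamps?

We need non-negative x, y with 6x + 11y = 59.
gcd(6, 11) = 1 divides 59, so integer solutions exist.
Search for a non-negative one: x = 8 gives 11y = 59 - 48 = 11, so y = 1.
Check: 6·8 + 11·1 = 59 ✓

Yes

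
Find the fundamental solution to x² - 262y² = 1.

We seek the smallest positive integers (x, y) with x² - 262y² = 1, i.e., x² = 262y² + 1.
Try successive y values:
y = 1: x² = 262·1² + 1 = 263, not a perfect square
y = 2: x² = 262·2² + 1 = 1049, not a perfect square
y = 3: x² = 262·3² + 1 = 2359, not a perfect square
... continuing the search (or via continued fractions) ...
y = 6485718: x² = 262·6485718² + 1 = 11020908949587289, x = 104980517 ✓

Verify: 104980517² - 262·6485718² = 11020908949587289 - 11020908949587288 = 1 ✓

x = 104980517, y = 6485718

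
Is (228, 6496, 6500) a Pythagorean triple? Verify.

Compute a² + b² = 228² + 6496² = 51984 + 42198016 = 42250000
Compute c² = 6500² = 42250000
Since 42250000 = 42250000, confirmed.

Yes, it is a Pythagorean triple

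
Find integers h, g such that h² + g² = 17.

We need to find integers h, g > 0 such that h² + g² = 17.
Trying h = 1: g² = 17 - 1² = 17 - 1 = 16
g = 4
Check: 1² + 4² = 1 + 16 = 17 ✓

17 = 1² + 4²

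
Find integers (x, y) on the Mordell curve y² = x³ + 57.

Try small integer x values and check whether x³ + 57 is a perfect square.
x = 4: x³ + 57 = 4³ + 57 = 64 + 57 = 121
Is 121 a perfect square? 11² = 121 ✓
So (x, y) = (4, -11) is a solution.

x = 4, y = -11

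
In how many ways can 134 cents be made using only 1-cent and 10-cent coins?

We need non-negative integers (x, y) with 1x + 10y = 134.
For each x from 0 to 134, check if (134 - 1x) is a non-negative multiple of 10.
Solutions (x, y): (4,13), (14,12), (24,11), (34,10), ...
Count: 14

14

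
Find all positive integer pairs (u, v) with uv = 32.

The positive divisors of 32 are: 1, 2, 4, 8, 16, 32.
Each divisor d gives the pair (d, 32/d):
(1, 32), (2, 16), (4, 8), (8, 4), (16, 2), (32, 1)

(1, 32), (2, 16), (4, 8), (8, 4), (16, 2), (32, 1)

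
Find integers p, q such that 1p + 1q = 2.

Step 1: Check solvability.
gcd(1, 1) = 1
Since 1 divides 2, solutions exist.

Step 2: Apply extended Euclidean algorithm to find gcd.
We find integers such that 1*x0 + 1*y0 = 1

Step 3: Scale the particular solution.
Multiply by 2/1 = 2:
p = 0, q = 2

Step 4: Verify.
1*(0) + 1*(2) = 2 = 2 ✓

p = 0, q = 2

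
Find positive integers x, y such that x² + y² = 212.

Search for x with 212 - x² a perfect square.
x = 4: 212 - 4² = 212 - 16 = 196 = 14² ✓
So x = 4, y = 14.

x = 4, y = 14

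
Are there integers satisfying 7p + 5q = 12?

Step 1: Compute gcd(7, 5).
gcd(7, 5) = 1

Step 2: Check divisibility.
Does 1 divide 12? 12 = 1 x 12, so yes.

By the theorem on linear Diophantine equations, 7p + 5q = 12 has integer solutions if and only if gcd(7, 5) divides 12. Since 1 | 12, solutions exist.

Yes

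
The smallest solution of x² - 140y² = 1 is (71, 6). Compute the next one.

Solutions to x² - Dy² = 1 are generated by powers of (x₀ + y₀√D).
The next solution satisfies x₁ + y₁√140 = (x₀ + y₀√140)², giving:
x₁ = x₀² + 140y₀² = 71² + 140·6² = 5041 + 5040 = 10081
y₁ = 2x₀y₀ = 2·71·6 = 852

Verify: 10081² - 140·852² = 101626561 - 101626560 = 1 ✓

x = 10081, y = 852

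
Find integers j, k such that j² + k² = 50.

We need to find integers j, k > 0 such that j² + k² = 50.
Trying j = 1: k² = 50 - 1² = 50 - 1 = 49
k = 7
Check: 1² + 7² = 1 + 49 = 50 ✓

50 = 1² + 7²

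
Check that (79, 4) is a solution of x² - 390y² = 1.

Compute x² = 79² = 6241
Compute 390y² = 390·4² = 390·16 = 6240
x² - 390y² = 6241 - 6240 = 1
Since this equals 1, (79, 4) is a solution.

Yes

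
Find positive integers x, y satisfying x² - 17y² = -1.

We need x² = 17y² - 1. Try successive y:
y = 1: x² = 17·1² - 1 = 16 = 4² ✓
Check: 4² - 17·1² = 16 - 17 = -1 ✓

x = 4, y = 1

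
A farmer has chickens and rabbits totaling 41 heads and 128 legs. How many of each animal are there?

Let c = chickens, r = rabbits.
Heads: c + r = 41
Legs: 2c + 4r = 128
From the first equation, c = 41 - r. Substitute:
2(41 - r) + 4r = 128
82 + 2r = 128
r = (128 - 82)/2 = 23
c = 41 - 23 = 18

Chickens: 18, Rabbits: 23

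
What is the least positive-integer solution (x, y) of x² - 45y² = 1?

We seek the smallest positive integers (x, y) with x² - 45y² = 1, i.e., x² = 45y² + 1.
Try successive y values:
y = 1: x² = 45·1² + 1 = 46, not a perfect square
y = 2: x² = 45·2² + 1 = 181, not a perfect square
y = 3: x² = 45·3² + 1 = 406, not a perfect square
... continuing the search (or via continued fractions) ...
y = 24: x² = 45·24² + 1 = 25921, x = 161 ✓

Verify: 161² - 45·24² = 25921 - 25920 = 1 ✓

x = 161, y = 24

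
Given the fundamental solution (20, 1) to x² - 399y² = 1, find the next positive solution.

Solutions to x² - Dy² = 1 are generated by powers of (x₀ + y₀√D).
The next solution satisfies x₁ + y₁√399 = (x₀ + y₀√399)², giving:
x₁ = x₀² + 399y₀² = 20² + 399·1² = 400 + 399 = 799
y₁ = 2x₀y₀ = 2·20·1 = 40

Verify: 799² - 399·40² = 638401 - 638400 = 1 ✓

x = 799, y = 40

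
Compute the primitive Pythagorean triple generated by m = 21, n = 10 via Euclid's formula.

a = m² - n² = 21² - 10² = 441 - 100 = 341
b = 2mn = 2·21·10 = 420
c = m² + n² = 441 + 100 = 541
Verify: 341² + 420² = 116281 + 176400 = 292681 = 541² ✓

(341, 420, 541)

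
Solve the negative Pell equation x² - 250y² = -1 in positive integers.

We need x² = 250y² - 1. Try successive y:
y = 1: x² = 250·1² - 1 = 249, not a perfect square
y = 2: x² = 250·2² - 1 = 999, not a perfect square
y = 3: x² = 250·3² - 1 = 2249, not a perfect square
...
y = 281: x² = 250·281² - 1 = 19740249 = 4443² ✓
Check: 4443² - 250·281² = 19740249 - 19740250 = -1 ✓

x = 4443, y = 281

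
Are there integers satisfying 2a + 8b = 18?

Step 1: Compute gcd(2, 8).
gcd(2, 8) = 2

Step 2: Check divisibility.
Does 2 divide 18? 18 = 2 x 9, so yes.

By the theorem on linear Diophantine equations, 2a + 8b = 18 has integer solutions if and only if gcd(2, 8) divides 18. Since 2 | 18, solutions exist.

Yes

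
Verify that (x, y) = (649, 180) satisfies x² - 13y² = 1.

Compute x² = 649² = 421201
Compute 13y² = 13·180² = 13·32400 = 421200
x² - 13y² = 421201 - 421200 = 1
Since this equals 1, (649, 180) is a solution.

Yes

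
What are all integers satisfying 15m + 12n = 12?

Step 1: Compute gcd(15, 12) = 3.
Since 3 divides 12, solutions exist.

Step 2: Find a particular solution using extended Euclidean algorithm.
We get m₀ = 4, n₀ = -4.
Check: 15*4 + 12*-4 = 12 = 12 ✓

Step 3: Write the general solution.
m = 4 + (12/3)t = 4 + 4t
n = -4 - (15/3)t = -4 - 5t
for any integer t.

m = 4 + 4t, n = -4 - 5t for integer t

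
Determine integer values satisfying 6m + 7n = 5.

Step 1: Check solvability.
gcd(6, 7) = 1
Since 1 divides 5, solutions exist.

Step 2: Apply extended Euclidean algorithm to find gcd.
We find integers such that 6*x0 + 7*y0 = 1

Step 3: Scale the particular solution.
Multiply by 5/1 = 5:
m = -5, n = 5

Step 4: Verify.
6*(-5) + 7*(5) = 5 = 5 ✓

m = -5, n = 5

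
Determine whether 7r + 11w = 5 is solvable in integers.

Step 1: Compute gcd(7, 11).
gcd(7, 11) = 1

Step 2: Check divisibility.
Does 1 divide 5? 5 = 1 x 5, so yes.

By the theorem on linear Diophantine equations, 7r + 11w = 5 has integer solutions if and only if gcd(7, 11) divides 5. Since 1 | 5, solutions exist.

Yes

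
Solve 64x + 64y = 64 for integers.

Step 1: Check solvability.
gcd(64, 64) = 64
Since 64 divides 64, solutions exist.

Step 2: Apply extended Euclidean algorithm to find gcd.
We find integers such that 64*x0 + 64*y0 = 64

Step 3: Scale the particular solution.
Multiply by 64/64 = 1:
x = 0, y = 1

Step 4: Verify.
64*(0) + 64*(1) = 64 = 64 ✓

x = 0, y = 1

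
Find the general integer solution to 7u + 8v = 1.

Step 1: Compute gcd(7, 8) = 1.
Since 1 divides 1, solutions exist.

Step 2: Find a particular solution using extended Euclidean algorithm.
We get u₀ = -1, v₀ = 1.
Check: 7*-1 + 8*1 = 1 = 1 ✓

Step 3: Write the general solution.
u = -1 + (8/1)t = -1 + 8t
v = 1 - (7/1)t = 1 - 7t
for any integer t.

u = -1 + 8t, v = 1 - 7t for integer t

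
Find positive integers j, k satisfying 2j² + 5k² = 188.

Try small values of j and check whether (188 - 2j²)/5 is a perfect square.
j = 2: 2·2² = 8, so 5k² = 188 - 8 = 180, giving k² = 36, k = 6.
Check: 2·2² + 5·6² = 8 + 180 = 188 ✓

j = 2, k = 6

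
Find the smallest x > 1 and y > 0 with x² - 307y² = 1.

We seek the smallest positive integers (x, y) with x² - 307y² = 1, i.e., x² = 307y² + 1.
Try successive y values:
y = 1: x² = 307·1² + 1 = 308, not a perfect square
y = 2: x² = 307·2² + 1 = 1229, not a perfect square
y = 3: x² = 307·3² + 1 = 2764, not a perfect square
... continuing the search (or via continued fractions) ...
y = 5052633: x² = 307·5052633² + 1 = 7837433771435524, x = 88529282 ✓

Verify: 88529282² - 307·5052633² = 7837433771435524 - 7837433771435523 = 1 ✓

x = 88529282, y = 5052633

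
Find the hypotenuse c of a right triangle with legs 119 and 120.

c² = a² + b² = 119² + 120² = 14161 + 14400 = 28561
c = 169

169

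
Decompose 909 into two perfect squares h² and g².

We need to find integers h, g > 0 such that h² + g² = 909.
Trying h = 3: g² = 909 - 3² = 909 - 9 = 900
g = 30
Check: 3² + 30² = 9 + 900 = 909 ✓

909 = 3² + 30²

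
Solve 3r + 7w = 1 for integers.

Step 1: Check solvability.
gcd(3, 7) = 1
Since 1 divides 1, solutions exist.

Step 2: Apply extended Euclidean algorithm to find gcd.
We find integers such that 3*x0 + 7*y0 = 1

Step 3: Scale the particular solution.
Multiply by 1/1 = 1:
r = -2, w = 1

Step 4: Verify.
3*(-2) + 7*(1) = 1 = 1 ✓

r = -2, w = 1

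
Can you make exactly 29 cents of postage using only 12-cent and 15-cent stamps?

We need non-negative x, y with 12x + 15y = 29.
gcd(12, 15) = 3, and 3 does not divide 29.
No integer solutions exist, so certainly no non-negative ones.

No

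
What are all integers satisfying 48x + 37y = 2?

Step 1: Compute gcd(48, 37) = 1.
Since 1 divides 2, solutions exist.

Step 2: Find a particular solution using extended Euclidean algorithm.
We get x₀ = -20, y₀ = 26.
Check: 48*-20 + 37*26 = 2 = 2 ✓

Step 3: Write the general solution.
x = -20 + (37/1)t = -20 + 37t
y = 26 - (48/1)t = 26 - 48t
for any integer t.

x = -20 + 37t, y = 26 - 48t for integer t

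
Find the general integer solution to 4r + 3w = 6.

Step 1: Compute gcd(4, 3) = 1.
Since 1 divides 6, solutions exist.

Step 2: Find a particular solution using extended Euclidean algorithm.
We get r₀ = 6, w₀ = -6.
Check: 4*6 + 3*-6 = 6 = 6 ✓

Step 3: Write the general solution.
r = 6 + (3/1)t = 6 + 3t
w = -6 - (4/1)t = -6 - 4t
for any integer t.

r = 6 + 3t, w = -6 - 4t for integer t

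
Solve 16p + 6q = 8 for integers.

Step 1: Check solvability.
gcd(16, 6) = 2
Since 2 divides 8, solutions exist.

Step 2: Apply extended Euclidean algorithm to find gcd.
We find integers such that 16*x0 + 6*y0 = 2

Step 3: Scale the particular solution.
Multiply by 8/2 = 4:
p = -4, q = 12

Step 4: Verify.
16*(-4) + 6*(12) = 8 = 8 ✓

p = -4, q = 12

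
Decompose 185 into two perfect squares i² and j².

We need to find integers i, j > 0 such that i² + j² = 185.
Trying i = 4: j² = 185 - 4² = 185 - 16 = 169
j = 13
Check: 4² + 13² = 16 + 169 = 185 ✓

185 = 4² + 13²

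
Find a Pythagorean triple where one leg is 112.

We need the other leg and hypotenuse such that 112² + x² = c².
Take x = 441, c = 455: 112² + 441² = 12544 + 194481 = 207025 = 455² ✓
Triple: (441, 112, 455)

(441, 112, 455)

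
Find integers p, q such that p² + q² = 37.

We need to find integers p, q > 0 such that p² + q² = 37.
Trying p = 1: q² = 37 - 1² = 37 - 1 = 36
q = 6
Check: 1² + 6² = 1 + 36 = 37 ✓

37 = 1² + 6²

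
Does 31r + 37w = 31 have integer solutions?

Step 1: Compute gcd(31, 37).
gcd(31, 37) = 1

Step 2: Check divisibility.
Does 1 divide 31? 31 = 1 x 31, so yes.

By the theorem on linear Diophantine equations, 31r + 37w = 31 has integer solutions if and only if gcd(31, 37) divides 31. Since 1 | 31, solutions exist.

Yes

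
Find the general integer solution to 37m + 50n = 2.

Step 1: Compute gcd(37, 50) = 1.
Since 1 divides 2, solutions exist.

Step 2: Find a particular solution using extended Euclidean algorithm.
We get m₀ = 46, n₀ = -34.
Check: 37*46 + 50*-34 = 2 = 2 ✓

Step 3: Write the general solution.
m = 46 + (50/1)t = 46 + 50t
n = -34 - (37/1)t = -34 - 37t
for any integer t.

m = 46 + 50t, n = -34 - 37t for integer t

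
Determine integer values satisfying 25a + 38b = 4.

Step 1: Check solvability.
gcd(25, 38) = 1
Since 1 divides 4, solutions exist.

Step 2: Apply extended Euclidean algorithm to find gcd.
We find integers such that 25*x0 + 38*y0 = 1

Step 3: Scale the particular solution.
Multiply by 4/1 = 4:
a = -12, b = 8

Step 4: Verify.
25*(-12) + 38*(8) = 4 = 4 ✓

a = -12, b = 8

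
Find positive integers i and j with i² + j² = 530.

We need to find integers i, j > 0 such that i² + j² = 530.
Trying i = 1: j² = 530 - 1² = 530 - 1 = 529
j = 23
Check: 1² + 23² = 1 + 529 = 530 ✓

530 = 1² + 23²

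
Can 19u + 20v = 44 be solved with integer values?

Step 1: Compute gcd(19, 20).
gcd(19, 20) = 1

Step 2: Check divisibility.
Does 1 divide 44? 44 = 1 x 44, so yes.

By the theorem on linear Diophantine equations, 19u + 20v = 44 has integer solutions if and only if gcd(19, 20) divides 44. Since 1 | 44, solutions exist.

Yes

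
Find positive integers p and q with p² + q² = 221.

We need to find integers p, q > 0 such that p² + q² = 221.
Trying p = 5: q² = 221 - 5² = 221 - 25 = 196
q = 14
Check: 5² + 14² = 25 + 196 = 221 ✓

221 = 5² + 14²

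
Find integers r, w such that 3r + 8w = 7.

Step 1: Check solvability.
gcd(3, 8) = 1
Since 1 divides 7, solutions exist.

Step 2: Apply extended Euclidean algorithm to find gcd.
We find integers such that 3*x0 + 8*y0 = 1

Step 3: Scale the particular solution.
Multiply by 7/1 = 7:
r = 21, w = -7

Step 4: Verify.
3*(21) + 8*(-7) = 7 = 7 ✓

r = 21, w = -7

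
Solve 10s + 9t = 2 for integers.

Step 1: Check solvability.
gcd(10, 9) = 1
Since 1 divides 2, solutions exist.

Step 2: Apply extended Euclidean algorithm to find gcd.
We find integers such that 10*x0 + 9*y0 = 1

Step 3: Scale the particular solution.
Multiply by 2/1 = 2:
s = 2, t = -2

Step 4: Verify.
10*(2) + 9*(-2) = 2 = 2 ✓

s = 2, t = -2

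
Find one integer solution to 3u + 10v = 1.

Step 1: Check solvability.
gcd(3, 10) = 1
Since 1 divides 1, solutions exist.

Step 2: Apply extended Euclidean algorithm to find gcd.
We find integers such that 3*x0 + 10*y0 = 1

Step 3: Scale the particular solution.
Multiply by 1/1 = 1:
u = -3, v = 1

Step 4: Verify.
3*(-3) + 10*(1) = 1 = 1 ✓

u = -3, v = 1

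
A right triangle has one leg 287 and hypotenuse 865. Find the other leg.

b² = c² - a² = 748225 - 82369 = 665856
b = 816

816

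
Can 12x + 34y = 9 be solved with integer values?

Step 1: Compute gcd(12, 34).
gcd(12, 34) = 2

Step 2: Check divisibility.
Does 2 divide 9? 9 = 2 x 4 + 1, so no.

By the theorem on linear Diophantine equations, 12x + 34y = 9 has integer solutions if and only if gcd(12, 34) divides 9. Since 2 does not divide 9, no solutions exist.

No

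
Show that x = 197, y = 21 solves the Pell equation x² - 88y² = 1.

Compute x² = 197² = 38809
Compute 88y² = 88·21² = 88·441 = 38808
x² - 88y² = 38809 - 38808 = 1
Since this equals 1, (197, 21) is a solution.

Yes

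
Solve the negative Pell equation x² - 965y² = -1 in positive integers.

We need x² = 965y² - 1. Try successive y:
y = 1: x² = 965·1² - 1 = 964, not a perfect square
y = 2: x² = 965·2² - 1 = 3859, not a perfect square
y = 3: x² = 965·3² - 1 = 8684, not a perfect square
...
y = 481: x² = 965·481² - 1 = 223263364 = 14942² ✓
Check: 14942² - 965·481² = 223263364 - 223263365 = -1 ✓

x = 14942, y = 481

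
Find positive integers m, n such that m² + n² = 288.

Search for m with 288 - m² a perfect square.
m = 12: 288 - 12² = 288 - 144 = 144 = 12² ✓
So m = 12, n = 12.

m = 12, n = 12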